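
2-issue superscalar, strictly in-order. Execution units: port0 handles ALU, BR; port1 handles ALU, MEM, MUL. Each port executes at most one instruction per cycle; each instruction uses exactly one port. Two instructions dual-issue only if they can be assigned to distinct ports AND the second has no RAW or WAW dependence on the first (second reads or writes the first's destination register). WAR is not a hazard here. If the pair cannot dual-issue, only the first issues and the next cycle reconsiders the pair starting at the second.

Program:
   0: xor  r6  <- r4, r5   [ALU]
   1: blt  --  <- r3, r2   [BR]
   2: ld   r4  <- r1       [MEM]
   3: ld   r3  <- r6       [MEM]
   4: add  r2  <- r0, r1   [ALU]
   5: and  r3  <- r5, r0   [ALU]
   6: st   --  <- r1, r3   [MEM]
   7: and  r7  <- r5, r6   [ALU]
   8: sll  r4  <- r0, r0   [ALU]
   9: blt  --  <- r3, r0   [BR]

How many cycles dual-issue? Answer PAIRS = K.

PAIRS = 4

t=0 i0/i1:xor.ALU+blt.BR ; dual
t=1 i2:ld.MEM ; no-port MEM/MEM
t=2 i3/i4:ld.MEM+add.ALU ; dual
t=3 i5:and.ALU ; RAW r3
t=4 i6/i7:st.MEM+and.ALU ; dual
t=5 i8/i9:sll.ALU+blt.BR ; dual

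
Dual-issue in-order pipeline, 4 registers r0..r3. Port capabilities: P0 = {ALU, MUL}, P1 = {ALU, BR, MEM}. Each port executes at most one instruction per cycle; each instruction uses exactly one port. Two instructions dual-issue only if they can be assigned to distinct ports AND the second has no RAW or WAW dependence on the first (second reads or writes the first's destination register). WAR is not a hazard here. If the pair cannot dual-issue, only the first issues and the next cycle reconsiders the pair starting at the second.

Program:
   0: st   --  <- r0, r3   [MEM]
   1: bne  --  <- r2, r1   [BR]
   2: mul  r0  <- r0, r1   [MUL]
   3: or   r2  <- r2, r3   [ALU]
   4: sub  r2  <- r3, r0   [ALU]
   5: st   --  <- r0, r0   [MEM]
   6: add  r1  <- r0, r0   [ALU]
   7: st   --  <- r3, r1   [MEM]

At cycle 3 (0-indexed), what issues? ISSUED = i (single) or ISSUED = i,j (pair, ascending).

c0: i0 st  no-port MEM/BR
c1: i1&i2 bne/mul  dual
c2: i3 or  WAW r2
c3: i4&i5 sub/st  dual
c4: i6 add  RAW r1
c5: i7 st  tail

ISSUED = 4,5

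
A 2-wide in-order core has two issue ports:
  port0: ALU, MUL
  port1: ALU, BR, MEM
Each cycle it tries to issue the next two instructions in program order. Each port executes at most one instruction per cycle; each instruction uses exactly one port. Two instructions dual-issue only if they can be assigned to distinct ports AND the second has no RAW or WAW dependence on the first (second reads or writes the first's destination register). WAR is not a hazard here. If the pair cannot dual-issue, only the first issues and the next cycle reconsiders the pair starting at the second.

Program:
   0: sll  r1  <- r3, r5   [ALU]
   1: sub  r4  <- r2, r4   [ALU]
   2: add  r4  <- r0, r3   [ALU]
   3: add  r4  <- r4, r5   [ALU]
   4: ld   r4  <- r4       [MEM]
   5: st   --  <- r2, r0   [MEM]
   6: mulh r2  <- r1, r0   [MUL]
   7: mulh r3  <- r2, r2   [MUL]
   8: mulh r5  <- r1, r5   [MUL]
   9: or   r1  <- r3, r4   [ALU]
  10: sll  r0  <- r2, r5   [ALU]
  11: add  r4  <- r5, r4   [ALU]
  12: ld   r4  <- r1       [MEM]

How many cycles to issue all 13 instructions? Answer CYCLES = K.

CYCLES = 9

  cy0 -> i0,i1 (sll sub) pair
  cy1 -> i2 (add) RAW+WAW r4
  cy2 -> i3 (add) RAW+WAW r4
  cy3 -> i4 (ld) no-port MEM/MEM
  cy4 -> i5,i6 (st mulh) pair
  cy5 -> i7 (mulh) no-port MUL/MUL
  cy6 -> i8,i9 (mulh or) pair
  cy7 -> i10,i11 (sll add) pair
  cy8 -> i12 (ld) tail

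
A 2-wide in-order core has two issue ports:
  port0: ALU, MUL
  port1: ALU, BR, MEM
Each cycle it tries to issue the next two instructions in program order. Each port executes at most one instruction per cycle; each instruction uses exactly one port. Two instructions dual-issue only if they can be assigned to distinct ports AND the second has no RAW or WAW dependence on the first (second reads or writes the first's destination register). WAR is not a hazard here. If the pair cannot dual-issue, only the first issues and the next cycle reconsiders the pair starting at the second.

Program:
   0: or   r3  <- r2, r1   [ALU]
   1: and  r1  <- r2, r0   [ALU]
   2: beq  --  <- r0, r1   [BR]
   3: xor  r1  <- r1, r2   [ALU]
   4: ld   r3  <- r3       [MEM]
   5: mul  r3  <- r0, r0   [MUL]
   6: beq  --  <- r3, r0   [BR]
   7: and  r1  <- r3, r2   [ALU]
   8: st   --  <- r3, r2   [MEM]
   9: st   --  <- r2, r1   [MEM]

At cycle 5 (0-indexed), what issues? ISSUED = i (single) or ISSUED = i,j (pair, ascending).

ISSUED = 8

[0] i0,i1  or/and  -- 2-wide
[1] i2,i3  beq/xor  -- 2-wide
[2] i4  ld  -- WAW r3
[3] i5  mul  -- RAW r3
[4] i6,i7  beq/and  -- 2-wide
[5] i8  st  -- no-port MEM/MEM
[6] i9  st  -- tail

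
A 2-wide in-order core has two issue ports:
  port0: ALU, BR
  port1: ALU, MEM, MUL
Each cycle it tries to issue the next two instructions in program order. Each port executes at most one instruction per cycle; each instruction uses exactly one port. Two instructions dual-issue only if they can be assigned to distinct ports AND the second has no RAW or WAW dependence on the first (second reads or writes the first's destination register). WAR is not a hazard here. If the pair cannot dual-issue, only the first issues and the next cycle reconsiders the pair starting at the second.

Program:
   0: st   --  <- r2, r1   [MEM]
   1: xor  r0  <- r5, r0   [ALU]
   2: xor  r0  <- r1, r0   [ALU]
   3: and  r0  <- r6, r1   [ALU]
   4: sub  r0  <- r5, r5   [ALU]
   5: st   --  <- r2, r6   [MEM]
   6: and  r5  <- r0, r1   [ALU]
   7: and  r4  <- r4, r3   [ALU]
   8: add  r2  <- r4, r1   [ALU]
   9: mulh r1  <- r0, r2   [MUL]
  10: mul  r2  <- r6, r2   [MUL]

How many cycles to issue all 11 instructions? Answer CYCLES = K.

c0: i0/i1 st.MEM;xor.ALU  dual
c1: i2 xor.ALU  WAW r0
c2: i3 and.ALU  WAW r0
c3: i4/i5 sub.ALU;st.MEM  dual
c4: i6/i7 and.ALU;and.ALU  dual
c5: i8 add.ALU  RAW r2
c6: i9 mulh.MUL  no-port MUL/MUL
c7: i10 mul.MUL  tail

CYCLES = 8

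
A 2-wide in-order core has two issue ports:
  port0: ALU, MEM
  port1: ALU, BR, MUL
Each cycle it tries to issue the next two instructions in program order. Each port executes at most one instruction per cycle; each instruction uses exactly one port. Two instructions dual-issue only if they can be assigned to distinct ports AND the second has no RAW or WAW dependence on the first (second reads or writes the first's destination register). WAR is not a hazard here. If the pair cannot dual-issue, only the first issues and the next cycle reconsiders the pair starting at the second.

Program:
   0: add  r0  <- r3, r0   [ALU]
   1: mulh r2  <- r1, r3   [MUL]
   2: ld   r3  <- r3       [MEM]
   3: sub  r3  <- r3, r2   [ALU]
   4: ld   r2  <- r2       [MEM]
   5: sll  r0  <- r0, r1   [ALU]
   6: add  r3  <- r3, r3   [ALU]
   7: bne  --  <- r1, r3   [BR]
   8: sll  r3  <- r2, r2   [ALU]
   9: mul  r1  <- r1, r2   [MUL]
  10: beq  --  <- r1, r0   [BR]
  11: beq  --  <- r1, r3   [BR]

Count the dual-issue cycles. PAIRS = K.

[0] i0,i1  add+mulh  -- pair
[1] i2  ld  -- RAW+WAW r3
[2] i3,i4  sub+ld  -- pair
[3] i5,i6  sll+add  -- pair
[4] i7,i8  bne+sll  -- pair
[5] i9  mul  -- no-port MUL/BR
[6] i10  beq  -- no-port BR/BR
[7] i11  beq  -- tail

PAIRS = 4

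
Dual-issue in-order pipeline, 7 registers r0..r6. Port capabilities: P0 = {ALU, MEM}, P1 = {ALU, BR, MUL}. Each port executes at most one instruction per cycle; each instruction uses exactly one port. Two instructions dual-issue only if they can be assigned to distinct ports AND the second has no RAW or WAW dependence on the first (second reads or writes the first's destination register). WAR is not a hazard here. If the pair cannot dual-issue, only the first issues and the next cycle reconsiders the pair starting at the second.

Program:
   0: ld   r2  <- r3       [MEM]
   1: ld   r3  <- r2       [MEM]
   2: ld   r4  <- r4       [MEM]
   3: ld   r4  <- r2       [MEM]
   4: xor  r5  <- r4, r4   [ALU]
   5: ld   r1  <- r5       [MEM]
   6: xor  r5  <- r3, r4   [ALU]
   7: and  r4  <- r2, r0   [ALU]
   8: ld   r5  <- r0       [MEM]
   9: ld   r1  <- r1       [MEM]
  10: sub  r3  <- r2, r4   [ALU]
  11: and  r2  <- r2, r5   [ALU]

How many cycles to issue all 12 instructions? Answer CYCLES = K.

CYCLES = 9

  cy0 -> i0 (ld) no-port MEM/MEM
  cy1 -> i1 (ld) no-port MEM/MEM
  cy2 -> i2 (ld) no-port MEM/MEM
  cy3 -> i3 (ld) RAW r4
  cy4 -> i4 (xor) RAW r5
  cy5 -> i5,i6 (ld xor) pair
  cy6 -> i7,i8 (and ld) pair
  cy7 -> i9,i10 (ld sub) pair
  cy8 -> i11 (and) tail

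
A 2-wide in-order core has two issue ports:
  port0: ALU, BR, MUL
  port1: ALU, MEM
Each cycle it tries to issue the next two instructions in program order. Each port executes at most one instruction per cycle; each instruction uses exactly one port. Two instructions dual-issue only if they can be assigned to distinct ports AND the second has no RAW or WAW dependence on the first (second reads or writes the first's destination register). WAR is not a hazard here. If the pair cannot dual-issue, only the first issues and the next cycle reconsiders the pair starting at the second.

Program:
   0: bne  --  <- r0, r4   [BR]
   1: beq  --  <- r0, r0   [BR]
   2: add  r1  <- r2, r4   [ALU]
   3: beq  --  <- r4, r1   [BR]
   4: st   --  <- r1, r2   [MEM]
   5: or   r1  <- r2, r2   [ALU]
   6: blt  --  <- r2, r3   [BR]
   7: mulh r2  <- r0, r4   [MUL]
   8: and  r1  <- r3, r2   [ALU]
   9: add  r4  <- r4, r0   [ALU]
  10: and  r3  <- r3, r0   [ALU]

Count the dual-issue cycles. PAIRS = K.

  cy0 -> i0 (bne) no-port BR/BR
  cy1 -> i1&i2 (beq/add) 2-wide
  cy2 -> i3&i4 (beq/st) 2-wide
  cy3 -> i5&i6 (or/blt) 2-wide
  cy4 -> i7 (mulh) RAW r2
  cy5 -> i8&i9 (and/add) 2-wide
  cy6 -> i10 (and) tail

PAIRS = 4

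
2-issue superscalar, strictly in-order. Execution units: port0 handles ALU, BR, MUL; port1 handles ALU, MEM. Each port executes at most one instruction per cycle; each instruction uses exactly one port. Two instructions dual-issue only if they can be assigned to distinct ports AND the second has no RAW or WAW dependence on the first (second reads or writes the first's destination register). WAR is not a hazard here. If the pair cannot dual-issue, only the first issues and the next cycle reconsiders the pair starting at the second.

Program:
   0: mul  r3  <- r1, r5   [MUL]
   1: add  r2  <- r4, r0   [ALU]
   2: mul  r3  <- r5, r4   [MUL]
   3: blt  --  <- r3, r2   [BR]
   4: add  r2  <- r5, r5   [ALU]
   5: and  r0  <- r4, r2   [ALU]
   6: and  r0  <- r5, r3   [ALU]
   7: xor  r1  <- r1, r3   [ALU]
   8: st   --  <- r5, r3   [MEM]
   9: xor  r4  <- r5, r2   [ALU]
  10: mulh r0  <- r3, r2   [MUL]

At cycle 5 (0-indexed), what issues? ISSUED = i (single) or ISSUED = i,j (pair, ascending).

ISSUED = 8,9

  cy0 -> i0&i1 (mul.MUL add.ALU) pair
  cy1 -> i2 (mul.MUL) no-port MUL/BR
  cy2 -> i3&i4 (blt.BR add.ALU) pair
  cy3 -> i5 (and.ALU) WAW r0
  cy4 -> i6&i7 (and.ALU xor.ALU) pair
  cy5 -> i8&i9 (st.MEM xor.ALU) pair
  cy6 -> i10 (mulh.MUL) tail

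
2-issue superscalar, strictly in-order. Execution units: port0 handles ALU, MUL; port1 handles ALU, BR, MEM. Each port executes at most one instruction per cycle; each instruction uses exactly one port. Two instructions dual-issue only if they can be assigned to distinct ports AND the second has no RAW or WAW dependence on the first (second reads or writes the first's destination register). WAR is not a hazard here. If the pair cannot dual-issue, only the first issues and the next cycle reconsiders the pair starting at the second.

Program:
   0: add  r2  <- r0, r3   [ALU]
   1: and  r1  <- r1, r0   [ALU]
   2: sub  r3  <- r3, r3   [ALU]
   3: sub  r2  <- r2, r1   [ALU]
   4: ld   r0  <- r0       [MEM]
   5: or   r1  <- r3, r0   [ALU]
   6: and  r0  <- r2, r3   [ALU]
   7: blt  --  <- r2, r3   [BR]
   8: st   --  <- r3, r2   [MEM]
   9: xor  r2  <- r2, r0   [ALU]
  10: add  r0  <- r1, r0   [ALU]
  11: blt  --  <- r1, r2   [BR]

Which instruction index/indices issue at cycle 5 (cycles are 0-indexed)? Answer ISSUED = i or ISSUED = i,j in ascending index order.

ISSUED = 8,9

0. add and @i0/i1  | 2-wide
1. sub sub @i2/i3  | 2-wide
2. ld @i4  | RAW r0
3. or and @i5/i6  | 2-wide
4. blt @i7  | no-port BR/MEM
5. st xor @i8/i9  | 2-wide
6. add blt @i10/i11  | 2-wide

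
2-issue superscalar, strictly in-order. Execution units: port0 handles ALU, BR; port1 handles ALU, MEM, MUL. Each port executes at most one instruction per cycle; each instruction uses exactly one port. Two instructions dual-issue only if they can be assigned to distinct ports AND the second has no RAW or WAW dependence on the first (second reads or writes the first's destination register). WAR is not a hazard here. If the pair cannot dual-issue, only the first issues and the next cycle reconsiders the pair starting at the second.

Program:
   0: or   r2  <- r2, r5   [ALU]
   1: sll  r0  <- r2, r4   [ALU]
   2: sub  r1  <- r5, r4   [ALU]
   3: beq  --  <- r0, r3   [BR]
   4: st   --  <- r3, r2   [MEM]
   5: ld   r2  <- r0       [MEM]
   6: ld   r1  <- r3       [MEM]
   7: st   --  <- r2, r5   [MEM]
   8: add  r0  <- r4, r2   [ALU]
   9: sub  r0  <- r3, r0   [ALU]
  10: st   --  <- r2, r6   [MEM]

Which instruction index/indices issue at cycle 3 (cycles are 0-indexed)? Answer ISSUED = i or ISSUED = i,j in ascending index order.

ISSUED = 5

[0] i0  or  -- RAW r2
[1] i1+i2  sll;sub  -- pair
[2] i3+i4  beq;st  -- pair
[3] i5  ld  -- no-port MEM/MEM
[4] i6  ld  -- no-port MEM/MEM
[5] i7+i8  st;add  -- pair
[6] i9+i10  sub;st  -- pair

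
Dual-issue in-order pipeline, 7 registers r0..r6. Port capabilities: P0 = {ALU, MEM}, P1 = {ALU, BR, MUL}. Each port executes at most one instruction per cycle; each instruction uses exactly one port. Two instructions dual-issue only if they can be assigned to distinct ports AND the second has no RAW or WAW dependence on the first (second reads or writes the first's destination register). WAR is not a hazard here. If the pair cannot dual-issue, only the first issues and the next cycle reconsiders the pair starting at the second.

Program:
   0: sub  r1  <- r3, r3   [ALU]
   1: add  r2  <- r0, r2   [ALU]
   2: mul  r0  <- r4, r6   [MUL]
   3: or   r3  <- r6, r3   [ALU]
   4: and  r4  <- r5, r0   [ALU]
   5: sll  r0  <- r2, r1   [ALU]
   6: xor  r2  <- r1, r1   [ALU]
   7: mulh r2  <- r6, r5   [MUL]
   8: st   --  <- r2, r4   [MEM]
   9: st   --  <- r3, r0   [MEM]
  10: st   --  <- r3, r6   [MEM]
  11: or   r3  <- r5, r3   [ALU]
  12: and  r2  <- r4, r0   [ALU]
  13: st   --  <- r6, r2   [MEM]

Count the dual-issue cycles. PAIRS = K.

c0: i0/i1 sub;add  2-wide
c1: i2/i3 mul;or  2-wide
c2: i4/i5 and;sll  2-wide
c3: i6 xor  WAW r2
c4: i7 mulh  RAW r2
c5: i8 st  no-port MEM/MEM
c6: i9 st  no-port MEM/MEM
c7: i10/i11 st;or  2-wide
c8: i12 and  RAW r2
c9: i13 st  tail

PAIRS = 4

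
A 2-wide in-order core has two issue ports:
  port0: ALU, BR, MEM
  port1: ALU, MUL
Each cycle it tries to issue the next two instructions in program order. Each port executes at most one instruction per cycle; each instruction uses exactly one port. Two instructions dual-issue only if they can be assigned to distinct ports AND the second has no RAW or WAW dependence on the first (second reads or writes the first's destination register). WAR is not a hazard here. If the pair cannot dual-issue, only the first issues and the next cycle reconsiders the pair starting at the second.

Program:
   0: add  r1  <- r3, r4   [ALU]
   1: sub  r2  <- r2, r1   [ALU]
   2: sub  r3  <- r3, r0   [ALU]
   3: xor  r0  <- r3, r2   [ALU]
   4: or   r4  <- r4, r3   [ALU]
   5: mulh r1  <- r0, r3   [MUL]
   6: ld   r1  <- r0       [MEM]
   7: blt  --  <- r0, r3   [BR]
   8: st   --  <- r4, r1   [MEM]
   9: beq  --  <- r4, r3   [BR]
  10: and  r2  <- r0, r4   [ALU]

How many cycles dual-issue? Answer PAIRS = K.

c0: i0 add.ALU  RAW r1
c1: i1&i2 sub.ALU+sub.ALU  pair
c2: i3&i4 xor.ALU+or.ALU  pair
c3: i5 mulh.MUL  WAW r1
c4: i6 ld.MEM  no-port MEM/BR
c5: i7 blt.BR  no-port BR/MEM
c6: i8 st.MEM  no-port MEM/BR
c7: i9&i10 beq.BR+and.ALU  pair

PAIRS = 3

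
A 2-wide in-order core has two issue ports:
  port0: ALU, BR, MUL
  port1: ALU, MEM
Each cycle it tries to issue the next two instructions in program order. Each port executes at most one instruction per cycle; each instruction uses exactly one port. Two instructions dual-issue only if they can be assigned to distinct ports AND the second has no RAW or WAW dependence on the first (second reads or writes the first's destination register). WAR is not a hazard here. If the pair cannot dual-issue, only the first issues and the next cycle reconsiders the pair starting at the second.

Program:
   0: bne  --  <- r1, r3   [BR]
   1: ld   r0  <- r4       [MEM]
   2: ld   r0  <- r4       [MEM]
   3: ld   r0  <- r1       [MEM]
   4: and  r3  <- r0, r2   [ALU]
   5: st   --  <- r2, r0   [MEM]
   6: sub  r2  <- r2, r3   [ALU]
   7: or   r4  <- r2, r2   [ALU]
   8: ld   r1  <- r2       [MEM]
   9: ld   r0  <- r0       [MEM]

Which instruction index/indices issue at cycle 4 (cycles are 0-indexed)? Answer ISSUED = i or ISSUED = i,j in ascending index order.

ISSUED = 6

c0: i0,i1 bne.BR ld.MEM  dual
c1: i2 ld.MEM  no-port MEM/MEM
c2: i3 ld.MEM  RAW r0
c3: i4,i5 and.ALU st.MEM  dual
c4: i6 sub.ALU  RAW r2
c5: i7,i8 or.ALU ld.MEM  dual
c6: i9 ld.MEM  tail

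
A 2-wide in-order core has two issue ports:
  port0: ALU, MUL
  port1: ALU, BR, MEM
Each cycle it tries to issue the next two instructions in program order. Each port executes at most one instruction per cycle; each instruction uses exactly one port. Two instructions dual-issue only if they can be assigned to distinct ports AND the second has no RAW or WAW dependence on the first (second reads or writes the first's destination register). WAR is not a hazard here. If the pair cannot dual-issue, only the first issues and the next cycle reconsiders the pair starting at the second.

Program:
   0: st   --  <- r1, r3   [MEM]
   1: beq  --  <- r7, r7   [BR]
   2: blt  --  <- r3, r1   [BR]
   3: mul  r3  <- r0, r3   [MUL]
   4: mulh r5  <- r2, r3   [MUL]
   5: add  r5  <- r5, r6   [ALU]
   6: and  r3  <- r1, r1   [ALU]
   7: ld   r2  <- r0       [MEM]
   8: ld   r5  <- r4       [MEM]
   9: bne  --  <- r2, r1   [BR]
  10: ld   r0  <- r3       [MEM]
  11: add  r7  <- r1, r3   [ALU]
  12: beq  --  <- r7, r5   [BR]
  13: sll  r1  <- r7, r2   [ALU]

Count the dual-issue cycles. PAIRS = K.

PAIRS = 4

t=0 i0:st.MEM ; no-port MEM/BR
t=1 i1:beq.BR ; no-port BR/BR
t=2 i2,i3:blt.BR;mul.MUL ; pair
t=3 i4:mulh.MUL ; RAW+WAW r5
t=4 i5,i6:add.ALU;and.ALU ; pair
t=5 i7:ld.MEM ; no-port MEM/MEM
t=6 i8:ld.MEM ; no-port MEM/BR
t=7 i9:bne.BR ; no-port BR/MEM
t=8 i10,i11:ld.MEM;add.ALU ; pair
t=9 i12,i13:beq.BR;sll.ALU ; pair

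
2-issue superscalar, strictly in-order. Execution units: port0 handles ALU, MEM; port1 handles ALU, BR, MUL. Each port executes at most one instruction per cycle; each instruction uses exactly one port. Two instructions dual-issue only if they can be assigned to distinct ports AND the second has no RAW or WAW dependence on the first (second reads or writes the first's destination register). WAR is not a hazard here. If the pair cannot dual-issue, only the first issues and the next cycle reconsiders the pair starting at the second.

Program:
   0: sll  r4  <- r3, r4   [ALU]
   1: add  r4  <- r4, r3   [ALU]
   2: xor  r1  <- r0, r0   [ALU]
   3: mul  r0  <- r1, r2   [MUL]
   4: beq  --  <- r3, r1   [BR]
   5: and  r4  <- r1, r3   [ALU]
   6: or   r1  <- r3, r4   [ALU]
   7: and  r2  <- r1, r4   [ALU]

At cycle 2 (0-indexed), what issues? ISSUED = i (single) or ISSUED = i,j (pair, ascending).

  cy0 -> i0 (sll.ALU) RAW+WAW r4
  cy1 -> i1,i2 (add.ALU/xor.ALU) pair
  cy2 -> i3 (mul.MUL) no-port MUL/BR
  cy3 -> i4,i5 (beq.BR/and.ALU) pair
  cy4 -> i6 (or.ALU) RAW r1
  cy5 -> i7 (and.ALU) tail

ISSUED = 3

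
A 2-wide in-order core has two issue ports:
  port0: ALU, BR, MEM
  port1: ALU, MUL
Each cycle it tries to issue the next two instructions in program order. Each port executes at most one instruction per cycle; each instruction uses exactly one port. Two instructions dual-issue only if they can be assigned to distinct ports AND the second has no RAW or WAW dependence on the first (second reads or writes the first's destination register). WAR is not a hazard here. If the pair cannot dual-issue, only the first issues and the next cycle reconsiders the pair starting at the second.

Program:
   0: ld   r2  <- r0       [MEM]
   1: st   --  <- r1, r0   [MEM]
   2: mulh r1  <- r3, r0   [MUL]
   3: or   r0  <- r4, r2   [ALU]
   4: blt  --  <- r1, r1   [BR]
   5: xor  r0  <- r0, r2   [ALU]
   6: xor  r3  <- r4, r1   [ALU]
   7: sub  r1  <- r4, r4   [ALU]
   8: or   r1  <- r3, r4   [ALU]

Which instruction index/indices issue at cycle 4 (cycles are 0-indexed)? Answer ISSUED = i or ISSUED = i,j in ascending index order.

  cy0 -> i0 (ld.MEM) no-port MEM/MEM
  cy1 -> i1/i2 (st.MEM+mulh.MUL) dual
  cy2 -> i3/i4 (or.ALU+blt.BR) dual
  cy3 -> i5/i6 (xor.ALU+xor.ALU) dual
  cy4 -> i7 (sub.ALU) WAW r1
  cy5 -> i8 (or.ALU) tail

ISSUED = 7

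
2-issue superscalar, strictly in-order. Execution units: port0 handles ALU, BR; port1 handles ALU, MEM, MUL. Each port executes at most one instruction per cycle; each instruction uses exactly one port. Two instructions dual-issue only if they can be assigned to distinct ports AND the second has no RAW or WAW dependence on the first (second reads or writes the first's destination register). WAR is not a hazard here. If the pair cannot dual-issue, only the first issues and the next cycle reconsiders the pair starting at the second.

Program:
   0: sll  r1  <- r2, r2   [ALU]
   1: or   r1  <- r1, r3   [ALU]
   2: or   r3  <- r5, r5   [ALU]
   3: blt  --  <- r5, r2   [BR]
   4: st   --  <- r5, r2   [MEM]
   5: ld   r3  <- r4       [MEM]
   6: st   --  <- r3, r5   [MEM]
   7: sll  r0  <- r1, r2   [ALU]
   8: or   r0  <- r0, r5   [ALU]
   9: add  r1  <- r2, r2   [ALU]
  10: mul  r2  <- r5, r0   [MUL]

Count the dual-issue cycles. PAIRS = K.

PAIRS = 4

  cy0 -> i0 (sll) RAW+WAW r1
  cy1 -> i1&i2 (or or) dual
  cy2 -> i3&i4 (blt st) dual
  cy3 -> i5 (ld) no-port MEM/MEM
  cy4 -> i6&i7 (st sll) dual
  cy5 -> i8&i9 (or add) dual
  cy6 -> i10 (mul) tail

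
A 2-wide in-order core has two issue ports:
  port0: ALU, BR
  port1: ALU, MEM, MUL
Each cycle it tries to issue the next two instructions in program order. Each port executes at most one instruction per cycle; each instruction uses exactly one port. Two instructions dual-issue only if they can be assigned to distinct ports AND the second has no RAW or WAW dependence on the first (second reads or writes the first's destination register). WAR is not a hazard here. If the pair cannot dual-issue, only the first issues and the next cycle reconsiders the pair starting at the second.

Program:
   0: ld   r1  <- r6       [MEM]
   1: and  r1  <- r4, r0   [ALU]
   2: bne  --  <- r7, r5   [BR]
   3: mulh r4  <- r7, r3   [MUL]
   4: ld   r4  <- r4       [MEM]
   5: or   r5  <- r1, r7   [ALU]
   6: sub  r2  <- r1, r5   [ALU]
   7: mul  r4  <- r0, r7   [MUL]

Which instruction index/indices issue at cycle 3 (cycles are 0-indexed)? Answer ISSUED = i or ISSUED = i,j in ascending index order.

#0 head=0: ld i0 WAW r1
#1 head=1: and;bne i1&i2 pair
#2 head=3: mulh i3 no-port MUL/MEM
#3 head=4: ld;or i4&i5 pair
#4 head=6: sub;mul i6&i7 pair

ISSUED = 4,5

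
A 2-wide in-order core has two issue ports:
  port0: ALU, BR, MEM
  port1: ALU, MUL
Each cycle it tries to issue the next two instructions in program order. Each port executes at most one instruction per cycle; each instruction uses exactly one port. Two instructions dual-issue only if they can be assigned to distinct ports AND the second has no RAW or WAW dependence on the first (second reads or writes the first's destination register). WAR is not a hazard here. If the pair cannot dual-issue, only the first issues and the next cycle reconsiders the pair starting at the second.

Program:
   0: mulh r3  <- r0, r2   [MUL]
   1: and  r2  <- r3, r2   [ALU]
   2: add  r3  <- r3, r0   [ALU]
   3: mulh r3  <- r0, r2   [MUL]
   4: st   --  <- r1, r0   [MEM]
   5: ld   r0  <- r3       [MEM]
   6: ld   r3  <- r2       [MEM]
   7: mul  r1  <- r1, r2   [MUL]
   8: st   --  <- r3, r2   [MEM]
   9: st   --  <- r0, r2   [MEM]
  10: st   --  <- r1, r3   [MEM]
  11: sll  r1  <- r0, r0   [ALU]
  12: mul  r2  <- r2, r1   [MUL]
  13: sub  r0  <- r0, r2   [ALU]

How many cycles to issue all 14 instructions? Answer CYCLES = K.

[0] i0  mulh.MUL  -- RAW r3
[1] i1+i2  and.ALU add.ALU  -- dual
[2] i3+i4  mulh.MUL st.MEM  -- dual
[3] i5  ld.MEM  -- no-port MEM/MEM
[4] i6+i7  ld.MEM mul.MUL  -- dual
[5] i8  st.MEM  -- no-port MEM/MEM
[6] i9  st.MEM  -- no-port MEM/MEM
[7] i10+i11  st.MEM sll.ALU  -- dual
[8] i12  mul.MUL  -- RAW r2
[9] i13  sub.ALU  -- tail

CYCLES = 10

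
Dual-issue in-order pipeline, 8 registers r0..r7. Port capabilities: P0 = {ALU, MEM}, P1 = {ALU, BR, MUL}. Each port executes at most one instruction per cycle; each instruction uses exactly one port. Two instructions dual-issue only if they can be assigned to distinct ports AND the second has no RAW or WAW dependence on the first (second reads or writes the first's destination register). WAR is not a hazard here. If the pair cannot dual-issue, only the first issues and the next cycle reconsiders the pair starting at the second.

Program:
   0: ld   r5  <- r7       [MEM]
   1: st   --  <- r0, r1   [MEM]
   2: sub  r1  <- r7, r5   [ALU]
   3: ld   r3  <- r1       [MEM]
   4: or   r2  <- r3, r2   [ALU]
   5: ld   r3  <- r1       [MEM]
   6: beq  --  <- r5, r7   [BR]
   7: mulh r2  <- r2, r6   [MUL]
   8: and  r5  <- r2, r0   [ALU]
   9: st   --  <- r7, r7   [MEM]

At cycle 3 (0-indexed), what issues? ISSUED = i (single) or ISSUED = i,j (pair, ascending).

ISSUED = 4,5

  cy0 -> i0 (ld) no-port MEM/MEM
  cy1 -> i1,i2 (st+sub) 2-wide
  cy2 -> i3 (ld) RAW r3
  cy3 -> i4,i5 (or+ld) 2-wide
  cy4 -> i6 (beq) no-port BR/MUL
  cy5 -> i7 (mulh) RAW r2
  cy6 -> i8,i9 (and+st) 2-wide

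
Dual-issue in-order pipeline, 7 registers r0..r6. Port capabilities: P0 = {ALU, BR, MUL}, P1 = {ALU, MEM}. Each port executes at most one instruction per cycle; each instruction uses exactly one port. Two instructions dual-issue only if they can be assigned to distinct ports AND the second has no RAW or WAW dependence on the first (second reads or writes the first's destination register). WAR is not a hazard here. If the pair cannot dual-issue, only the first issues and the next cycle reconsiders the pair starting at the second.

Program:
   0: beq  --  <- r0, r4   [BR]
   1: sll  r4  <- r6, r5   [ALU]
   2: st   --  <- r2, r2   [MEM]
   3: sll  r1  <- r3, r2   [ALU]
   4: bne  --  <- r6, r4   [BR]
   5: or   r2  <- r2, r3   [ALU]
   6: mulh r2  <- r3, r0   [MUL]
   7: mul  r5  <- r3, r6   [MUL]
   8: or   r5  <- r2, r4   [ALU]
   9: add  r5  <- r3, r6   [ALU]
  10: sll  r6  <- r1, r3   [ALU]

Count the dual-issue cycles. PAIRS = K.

[0] i0+i1  beq.BR/sll.ALU  -- dual
[1] i2+i3  st.MEM/sll.ALU  -- dual
[2] i4+i5  bne.BR/or.ALU  -- dual
[3] i6  mulh.MUL  -- no-port MUL/MUL
[4] i7  mul.MUL  -- WAW r5
[5] i8  or.ALU  -- WAW r5
[6] i9+i10  add.ALU/sll.ALU  -- dual

PAIRS = 4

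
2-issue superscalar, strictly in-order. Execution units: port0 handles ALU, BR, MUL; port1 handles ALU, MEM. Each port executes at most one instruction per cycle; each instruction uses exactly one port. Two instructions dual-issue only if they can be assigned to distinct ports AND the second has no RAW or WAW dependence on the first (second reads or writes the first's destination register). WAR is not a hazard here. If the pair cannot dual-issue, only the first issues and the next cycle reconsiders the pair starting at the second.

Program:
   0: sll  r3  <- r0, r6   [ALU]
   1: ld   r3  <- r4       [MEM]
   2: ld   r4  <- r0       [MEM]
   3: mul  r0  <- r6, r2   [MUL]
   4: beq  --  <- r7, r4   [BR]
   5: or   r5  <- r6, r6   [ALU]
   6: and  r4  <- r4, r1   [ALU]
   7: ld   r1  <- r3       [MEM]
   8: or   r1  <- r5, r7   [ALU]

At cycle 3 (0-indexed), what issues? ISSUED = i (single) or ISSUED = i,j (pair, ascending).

ISSUED = 4,5

c0: i0 sll  WAW r3
c1: i1 ld  no-port MEM/MEM
c2: i2+i3 ld mul  2-wide
c3: i4+i5 beq or  2-wide
c4: i6+i7 and ld  2-wide
c5: i8 or  tail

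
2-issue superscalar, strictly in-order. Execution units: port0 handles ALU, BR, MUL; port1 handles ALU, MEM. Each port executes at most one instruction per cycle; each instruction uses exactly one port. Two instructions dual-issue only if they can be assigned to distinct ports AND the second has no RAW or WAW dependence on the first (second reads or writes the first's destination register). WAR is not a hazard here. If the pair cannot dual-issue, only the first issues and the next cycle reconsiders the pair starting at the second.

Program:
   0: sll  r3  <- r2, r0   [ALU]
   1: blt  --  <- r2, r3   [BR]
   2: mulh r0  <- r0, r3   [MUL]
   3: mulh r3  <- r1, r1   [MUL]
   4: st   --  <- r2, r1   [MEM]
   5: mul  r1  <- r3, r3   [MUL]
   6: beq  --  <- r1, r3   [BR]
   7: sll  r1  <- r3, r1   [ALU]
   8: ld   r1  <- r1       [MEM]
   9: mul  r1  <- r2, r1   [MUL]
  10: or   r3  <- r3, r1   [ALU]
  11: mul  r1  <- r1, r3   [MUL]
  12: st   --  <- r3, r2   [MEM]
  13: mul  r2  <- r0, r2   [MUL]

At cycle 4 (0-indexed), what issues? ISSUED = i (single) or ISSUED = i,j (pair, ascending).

ISSUED = 5

[0] i0  sll.ALU  -- RAW r3
[1] i1  blt.BR  -- no-port BR/MUL
[2] i2  mulh.MUL  -- no-port MUL/MUL
[3] i3+i4  mulh.MUL/st.MEM  -- pair
[4] i5  mul.MUL  -- no-port MUL/BR
[5] i6+i7  beq.BR/sll.ALU  -- pair
[6] i8  ld.MEM  -- RAW+WAW r1
[7] i9  mul.MUL  -- RAW r1
[8] i10  or.ALU  -- RAW r3
[9] i11+i12  mul.MUL/st.MEM  -- pair
[10] i13  mul.MUL  -- tail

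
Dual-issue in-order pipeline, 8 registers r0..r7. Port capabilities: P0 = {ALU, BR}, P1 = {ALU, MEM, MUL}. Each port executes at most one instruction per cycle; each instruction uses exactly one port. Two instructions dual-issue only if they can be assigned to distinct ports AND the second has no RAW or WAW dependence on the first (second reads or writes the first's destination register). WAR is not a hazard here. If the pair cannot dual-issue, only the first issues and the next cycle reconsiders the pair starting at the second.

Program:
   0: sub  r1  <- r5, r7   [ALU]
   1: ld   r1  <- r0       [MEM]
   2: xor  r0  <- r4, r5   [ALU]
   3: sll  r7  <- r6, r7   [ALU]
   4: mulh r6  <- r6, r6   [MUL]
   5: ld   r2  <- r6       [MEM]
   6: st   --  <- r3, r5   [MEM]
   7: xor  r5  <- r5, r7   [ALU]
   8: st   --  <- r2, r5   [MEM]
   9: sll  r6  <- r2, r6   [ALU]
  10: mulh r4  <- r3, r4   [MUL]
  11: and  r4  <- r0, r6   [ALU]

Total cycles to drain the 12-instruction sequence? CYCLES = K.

CYCLES = 8

[0] i0  sub.ALU  -- WAW r1
[1] i1+i2  ld.MEM xor.ALU  -- pair
[2] i3+i4  sll.ALU mulh.MUL  -- pair
[3] i5  ld.MEM  -- no-port MEM/MEM
[4] i6+i7  st.MEM xor.ALU  -- pair
[5] i8+i9  st.MEM sll.ALU  -- pair
[6] i10  mulh.MUL  -- WAW r4
[7] i11  and.ALU  -- tail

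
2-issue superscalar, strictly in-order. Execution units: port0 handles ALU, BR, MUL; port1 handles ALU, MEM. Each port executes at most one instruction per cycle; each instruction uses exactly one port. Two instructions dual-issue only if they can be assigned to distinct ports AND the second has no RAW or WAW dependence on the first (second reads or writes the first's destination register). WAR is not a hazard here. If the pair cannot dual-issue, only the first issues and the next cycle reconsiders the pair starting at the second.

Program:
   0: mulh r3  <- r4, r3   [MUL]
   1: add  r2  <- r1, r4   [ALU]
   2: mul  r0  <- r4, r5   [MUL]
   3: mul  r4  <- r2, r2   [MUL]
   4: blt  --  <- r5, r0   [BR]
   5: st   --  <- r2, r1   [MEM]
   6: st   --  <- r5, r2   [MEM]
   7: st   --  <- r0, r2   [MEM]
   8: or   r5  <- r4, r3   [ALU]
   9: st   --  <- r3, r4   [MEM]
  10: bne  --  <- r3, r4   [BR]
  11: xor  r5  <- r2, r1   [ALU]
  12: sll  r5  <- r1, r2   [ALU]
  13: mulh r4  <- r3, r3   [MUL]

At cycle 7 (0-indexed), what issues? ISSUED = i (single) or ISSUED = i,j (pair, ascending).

[0] i0,i1  mulh.MUL+add.ALU  -- dual
[1] i2  mul.MUL  -- no-port MUL/MUL
[2] i3  mul.MUL  -- no-port MUL/BR
[3] i4,i5  blt.BR+st.MEM  -- dual
[4] i6  st.MEM  -- no-port MEM/MEM
[5] i7,i8  st.MEM+or.ALU  -- dual
[6] i9,i10  st.MEM+bne.BR  -- dual
[7] i11  xor.ALU  -- WAW r5
[8] i12,i13  sll.ALU+mulh.MUL  -- dual

ISSUED = 11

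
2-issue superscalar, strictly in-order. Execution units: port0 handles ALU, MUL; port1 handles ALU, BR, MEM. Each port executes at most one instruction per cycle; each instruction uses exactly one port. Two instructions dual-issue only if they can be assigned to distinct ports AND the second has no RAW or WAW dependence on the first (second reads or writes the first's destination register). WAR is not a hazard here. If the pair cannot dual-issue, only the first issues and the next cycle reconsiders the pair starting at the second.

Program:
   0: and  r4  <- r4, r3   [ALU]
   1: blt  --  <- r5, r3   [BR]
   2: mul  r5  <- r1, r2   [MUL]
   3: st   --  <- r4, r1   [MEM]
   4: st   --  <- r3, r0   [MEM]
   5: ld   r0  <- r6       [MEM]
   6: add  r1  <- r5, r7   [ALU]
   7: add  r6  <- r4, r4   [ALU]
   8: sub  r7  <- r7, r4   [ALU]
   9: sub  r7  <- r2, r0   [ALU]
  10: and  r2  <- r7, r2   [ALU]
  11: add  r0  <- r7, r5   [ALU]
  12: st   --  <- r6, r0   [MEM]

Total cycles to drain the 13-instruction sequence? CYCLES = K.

CYCLES = 8

  cy0 -> i0&i1 (and.ALU blt.BR) dual
  cy1 -> i2&i3 (mul.MUL st.MEM) dual
  cy2 -> i4 (st.MEM) no-port MEM/MEM
  cy3 -> i5&i6 (ld.MEM add.ALU) dual
  cy4 -> i7&i8 (add.ALU sub.ALU) dual
  cy5 -> i9 (sub.ALU) RAW r7
  cy6 -> i10&i11 (and.ALU add.ALU) dual
  cy7 -> i12 (st.MEM) tail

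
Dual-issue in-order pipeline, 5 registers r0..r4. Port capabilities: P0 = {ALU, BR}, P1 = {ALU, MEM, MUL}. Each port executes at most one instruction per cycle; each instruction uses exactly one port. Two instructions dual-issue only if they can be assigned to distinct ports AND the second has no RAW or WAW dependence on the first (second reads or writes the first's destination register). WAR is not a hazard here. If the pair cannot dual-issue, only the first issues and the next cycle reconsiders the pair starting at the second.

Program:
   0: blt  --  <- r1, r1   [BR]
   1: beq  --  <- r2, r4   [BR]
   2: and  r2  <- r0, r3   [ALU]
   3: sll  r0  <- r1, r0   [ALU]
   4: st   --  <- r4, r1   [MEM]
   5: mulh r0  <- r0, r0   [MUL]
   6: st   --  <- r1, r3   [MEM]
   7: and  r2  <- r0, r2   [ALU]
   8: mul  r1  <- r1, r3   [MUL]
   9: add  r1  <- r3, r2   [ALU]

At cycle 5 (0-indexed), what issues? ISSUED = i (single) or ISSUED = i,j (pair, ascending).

  cy0 -> i0 (blt) no-port BR/BR
  cy1 -> i1+i2 (beq/and) dual
  cy2 -> i3+i4 (sll/st) dual
  cy3 -> i5 (mulh) no-port MUL/MEM
  cy4 -> i6+i7 (st/and) dual
  cy5 -> i8 (mul) WAW r1
  cy6 -> i9 (add) tail

ISSUED = 8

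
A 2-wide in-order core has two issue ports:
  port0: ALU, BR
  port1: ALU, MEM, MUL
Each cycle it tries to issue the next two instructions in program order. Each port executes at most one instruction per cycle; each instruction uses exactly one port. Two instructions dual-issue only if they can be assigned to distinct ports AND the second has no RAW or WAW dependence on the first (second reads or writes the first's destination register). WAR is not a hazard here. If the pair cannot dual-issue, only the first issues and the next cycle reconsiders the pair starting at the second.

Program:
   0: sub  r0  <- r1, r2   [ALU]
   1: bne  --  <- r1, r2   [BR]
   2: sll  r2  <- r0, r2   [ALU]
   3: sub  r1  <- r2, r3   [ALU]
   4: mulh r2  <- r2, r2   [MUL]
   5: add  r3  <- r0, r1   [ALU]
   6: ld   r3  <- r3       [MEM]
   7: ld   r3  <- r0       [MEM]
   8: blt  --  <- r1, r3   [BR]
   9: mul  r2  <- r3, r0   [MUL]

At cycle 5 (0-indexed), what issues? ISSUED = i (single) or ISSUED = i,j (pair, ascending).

  cy0 -> i0,i1 (sub/bne) 2-wide
  cy1 -> i2 (sll) RAW r2
  cy2 -> i3,i4 (sub/mulh) 2-wide
  cy3 -> i5 (add) RAW+WAW r3
  cy4 -> i6 (ld) no-port MEM/MEM
  cy5 -> i7 (ld) RAW r3
  cy6 -> i8,i9 (blt/mul) 2-wide

ISSUED = 7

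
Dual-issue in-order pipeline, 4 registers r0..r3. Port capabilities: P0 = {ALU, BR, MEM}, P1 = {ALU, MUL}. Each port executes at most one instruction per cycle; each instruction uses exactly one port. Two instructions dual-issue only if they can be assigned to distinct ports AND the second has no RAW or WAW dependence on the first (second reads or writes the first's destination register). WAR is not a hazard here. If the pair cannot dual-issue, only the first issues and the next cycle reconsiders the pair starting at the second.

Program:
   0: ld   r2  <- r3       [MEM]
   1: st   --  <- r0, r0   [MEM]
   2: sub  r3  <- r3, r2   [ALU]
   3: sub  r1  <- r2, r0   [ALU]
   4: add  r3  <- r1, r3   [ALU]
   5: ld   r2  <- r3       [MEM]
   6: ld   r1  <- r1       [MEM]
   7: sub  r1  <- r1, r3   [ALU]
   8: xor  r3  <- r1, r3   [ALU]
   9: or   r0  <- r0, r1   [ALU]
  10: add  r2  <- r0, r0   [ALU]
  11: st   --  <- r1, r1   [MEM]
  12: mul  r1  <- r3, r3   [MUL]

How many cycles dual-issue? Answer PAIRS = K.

PAIRS = 3

0. ld.MEM @i0  | no-port MEM/MEM
1. st.MEM/sub.ALU @i1,i2  | dual
2. sub.ALU @i3  | RAW r1
3. add.ALU @i4  | RAW r3
4. ld.MEM @i5  | no-port MEM/MEM
5. ld.MEM @i6  | RAW+WAW r1
6. sub.ALU @i7  | RAW r1
7. xor.ALU/or.ALU @i8,i9  | dual
8. add.ALU/st.MEM @i10,i11  | dual
9. mul.MUL @i12  | tail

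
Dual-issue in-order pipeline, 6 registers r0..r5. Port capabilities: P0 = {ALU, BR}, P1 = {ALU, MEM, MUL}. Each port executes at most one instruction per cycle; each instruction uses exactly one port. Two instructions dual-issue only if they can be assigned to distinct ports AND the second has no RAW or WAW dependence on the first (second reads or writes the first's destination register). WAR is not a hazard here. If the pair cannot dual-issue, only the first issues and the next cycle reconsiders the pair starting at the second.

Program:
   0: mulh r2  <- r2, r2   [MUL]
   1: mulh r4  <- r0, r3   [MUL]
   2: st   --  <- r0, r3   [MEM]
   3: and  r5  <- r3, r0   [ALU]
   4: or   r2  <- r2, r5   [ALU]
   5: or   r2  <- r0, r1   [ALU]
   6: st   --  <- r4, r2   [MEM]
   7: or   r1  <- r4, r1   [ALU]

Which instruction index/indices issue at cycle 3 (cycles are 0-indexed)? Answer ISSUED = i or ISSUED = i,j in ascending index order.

ISSUED = 4

t=0 i0:mulh.MUL ; no-port MUL/MUL
t=1 i1:mulh.MUL ; no-port MUL/MEM
t=2 i2,i3:st.MEM/and.ALU ; 2-wide
t=3 i4:or.ALU ; WAW r2
t=4 i5:or.ALU ; RAW r2
t=5 i6,i7:st.MEM/or.ALU ; 2-wide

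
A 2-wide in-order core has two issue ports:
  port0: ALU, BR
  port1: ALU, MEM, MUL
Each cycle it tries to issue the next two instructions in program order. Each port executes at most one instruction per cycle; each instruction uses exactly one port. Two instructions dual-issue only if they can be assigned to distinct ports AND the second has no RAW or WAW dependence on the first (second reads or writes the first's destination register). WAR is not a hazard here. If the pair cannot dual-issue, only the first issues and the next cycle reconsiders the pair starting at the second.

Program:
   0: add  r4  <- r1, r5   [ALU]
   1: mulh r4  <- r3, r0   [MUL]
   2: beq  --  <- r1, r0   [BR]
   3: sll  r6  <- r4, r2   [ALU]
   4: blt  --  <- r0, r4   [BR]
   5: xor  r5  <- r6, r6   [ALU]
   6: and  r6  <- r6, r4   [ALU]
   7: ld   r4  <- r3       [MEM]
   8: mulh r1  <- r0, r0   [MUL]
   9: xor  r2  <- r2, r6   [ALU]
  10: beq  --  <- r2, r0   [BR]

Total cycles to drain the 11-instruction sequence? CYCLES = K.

[0] i0  add.ALU  -- WAW r4
[1] i1/i2  mulh.MUL/beq.BR  -- pair
[2] i3/i4  sll.ALU/blt.BR  -- pair
[3] i5/i6  xor.ALU/and.ALU  -- pair
[4] i7  ld.MEM  -- no-port MEM/MUL
[5] i8/i9  mulh.MUL/xor.ALU  -- pair
[6] i10  beq.BR  -- tail

CYCLES = 7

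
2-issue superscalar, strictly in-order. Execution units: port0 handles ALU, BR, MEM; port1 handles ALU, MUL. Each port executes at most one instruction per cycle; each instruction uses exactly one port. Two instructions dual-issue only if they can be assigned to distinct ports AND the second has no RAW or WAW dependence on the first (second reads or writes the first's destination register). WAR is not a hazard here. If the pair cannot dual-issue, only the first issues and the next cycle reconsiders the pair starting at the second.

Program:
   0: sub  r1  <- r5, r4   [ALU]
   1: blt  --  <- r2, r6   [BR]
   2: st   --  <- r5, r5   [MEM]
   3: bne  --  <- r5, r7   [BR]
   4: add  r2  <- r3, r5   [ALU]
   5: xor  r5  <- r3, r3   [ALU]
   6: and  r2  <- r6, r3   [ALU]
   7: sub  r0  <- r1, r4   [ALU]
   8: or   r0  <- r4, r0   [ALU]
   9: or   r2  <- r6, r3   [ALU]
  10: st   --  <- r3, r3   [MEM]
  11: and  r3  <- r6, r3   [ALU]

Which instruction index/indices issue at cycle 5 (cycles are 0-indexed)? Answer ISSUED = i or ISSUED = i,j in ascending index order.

0. sub.ALU blt.BR @i0+i1  | pair
1. st.MEM @i2  | no-port MEM/BR
2. bne.BR add.ALU @i3+i4  | pair
3. xor.ALU and.ALU @i5+i6  | pair
4. sub.ALU @i7  | RAW+WAW r0
5. or.ALU or.ALU @i8+i9  | pair
6. st.MEM and.ALU @i10+i11  | pair

ISSUED = 8,9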